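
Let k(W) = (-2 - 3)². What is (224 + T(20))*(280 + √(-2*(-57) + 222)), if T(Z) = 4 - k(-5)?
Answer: 56840 + 812*√21 ≈ 60561.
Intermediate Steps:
k(W) = 25 (k(W) = (-5)² = 25)
T(Z) = -21 (T(Z) = 4 - 1*25 = 4 - 25 = -21)
(224 + T(20))*(280 + √(-2*(-57) + 222)) = (224 - 21)*(280 + √(-2*(-57) + 222)) = 203*(280 + √(114 + 222)) = 203*(280 + √336) = 203*(280 + 4*√21) = 56840 + 812*√21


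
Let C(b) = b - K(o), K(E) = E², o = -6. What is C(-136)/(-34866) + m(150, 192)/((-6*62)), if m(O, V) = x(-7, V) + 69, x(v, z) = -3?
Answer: -186431/1080846 ≈ -0.17249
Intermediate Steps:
m(O, V) = 66 (m(O, V) = -3 + 69 = 66)
C(b) = -36 + b (C(b) = b - 1*(-6)² = b - 1*36 = b - 36 = -36 + b)
C(-136)/(-34866) + m(150, 192)/((-6*62)) = (-36 - 136)/(-34866) + 66/((-6*62)) = -172*(-1/34866) + 66/(-372) = 86/17433 + 66*(-1/372) = 86/17433 - 11/62 = -186431/1080846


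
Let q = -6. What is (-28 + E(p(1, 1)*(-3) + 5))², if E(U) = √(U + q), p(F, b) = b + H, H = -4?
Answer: 792 - 112*√2 ≈ 633.61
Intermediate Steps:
p(F, b) = -4 + b (p(F, b) = b - 4 = -4 + b)
E(U) = √(-6 + U) (E(U) = √(U - 6) = √(-6 + U))
(-28 + E(p(1, 1)*(-3) + 5))² = (-28 + √(-6 + ((-4 + 1)*(-3) + 5)))² = (-28 + √(-6 + (-3*(-3) + 5)))² = (-28 + √(-6 + (9 + 5)))² = (-28 + √(-6 + 14))² = (-28 + √8)² = (-28 + 2*√2)²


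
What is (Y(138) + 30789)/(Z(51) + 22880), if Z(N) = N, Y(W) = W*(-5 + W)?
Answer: 49143/22931 ≈ 2.1431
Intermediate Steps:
(Y(138) + 30789)/(Z(51) + 22880) = (138*(-5 + 138) + 30789)/(51 + 22880) = (138*133 + 30789)/22931 = (18354 + 30789)*(1/22931) = 49143*(1/22931) = 49143/22931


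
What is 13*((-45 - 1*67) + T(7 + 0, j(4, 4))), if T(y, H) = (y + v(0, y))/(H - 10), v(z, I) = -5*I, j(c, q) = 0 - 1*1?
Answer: -15652/11 ≈ -1422.9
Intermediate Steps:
j(c, q) = -1 (j(c, q) = 0 - 1 = -1)
T(y, H) = -4*y/(-10 + H) (T(y, H) = (y - 5*y)/(H - 10) = (-4*y)/(-10 + H) = -4*y/(-10 + H))
13*((-45 - 1*67) + T(7 + 0, j(4, 4))) = 13*((-45 - 1*67) - 4*(7 + 0)/(-10 - 1)) = 13*((-45 - 67) - 4*7/(-11)) = 13*(-112 - 4*7*(-1/11)) = 13*(-112 + 28/11) = 13*(-1204/11) = -15652/11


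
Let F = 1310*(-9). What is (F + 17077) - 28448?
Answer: -23161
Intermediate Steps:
F = -11790
(F + 17077) - 28448 = (-11790 + 17077) - 28448 = 5287 - 28448 = -23161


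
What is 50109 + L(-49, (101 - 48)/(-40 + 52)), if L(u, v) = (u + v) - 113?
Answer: 599417/12 ≈ 49951.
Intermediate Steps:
L(u, v) = -113 + u + v
50109 + L(-49, (101 - 48)/(-40 + 52)) = 50109 + (-113 - 49 + (101 - 48)/(-40 + 52)) = 50109 + (-113 - 49 + 53/12) = 50109 - 1891/12 = 599417/12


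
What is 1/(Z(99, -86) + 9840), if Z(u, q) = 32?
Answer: 1/9872 ≈ 0.00010130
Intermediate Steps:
1/(Z(99, -86) + 9840) = 1/(32 + 9840) = 1/9872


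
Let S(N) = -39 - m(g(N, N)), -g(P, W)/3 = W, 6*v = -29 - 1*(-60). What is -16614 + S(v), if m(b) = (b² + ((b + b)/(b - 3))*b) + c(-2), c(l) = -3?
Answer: -2495913/148 ≈ -16864.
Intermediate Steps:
v = 31/6 (v = (-29 - 1*(-60))/6 = (-29 + 60)/6 = (⅙)*31 = 31/6 ≈ 5.1667)
g(P, W) = -3*W
m(b) = -3 + b² + 2*b²/(-3 + b) (m(b) = (b² + ((b + b)/(b - 3))*b) - 3 = (b² + ((2*b)/(-3 + b))*b) - 3 = (b² + (2*b/(-3 + b))*b) - 3 = (b² + 2*b²/(-3 + b)) - 3 = -3 + b² + 2*b²/(-3 + b))
S(N) = -39 - (9 - 27*N³ - 9*N² + 9*N)/(-3 - 3*N) (S(N) = -39 - (9 + (-3*N)³ - (-3*N)² - (-9)*N)/(-3 - 3*N) = -39 - (9 - 27*N³ - 9*N² + 9*N)/(-3 - 3*N))
-16614 + S(v) = -16614 + 3*(-12 - (31/6)² - 12*31/6 - 3*(31/6)³)/(1 + 31/6) = -16614 + 3*(-12 - 1*961/36 - 62 - 3*29791/216)/(37/6) = -16614 + 3*(6/37)*(-12 - 961/36 - 62 - 29791/72) = -16614 + 3*(6/37)*(-12347/24) = -16614 - 37041/148 = -2495913/148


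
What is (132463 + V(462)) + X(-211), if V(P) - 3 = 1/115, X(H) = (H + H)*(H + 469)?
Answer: 2712851/115 ≈ 23590.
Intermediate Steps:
X(H) = 2*H*(469 + H) (X(H) = (2*H)*(469 + H) = 2*H*(469 + H))
V(P) = 346/115 (V(P) = 3 + 1/115 = 346/115)
(132463 + V(462)) + X(-211) = (132463 + 346/115) + 2*(-211)*(469 - 211) = 15233591/115 + 2*(-211)*258 = 15233591/115 - 108876 = 2712851/115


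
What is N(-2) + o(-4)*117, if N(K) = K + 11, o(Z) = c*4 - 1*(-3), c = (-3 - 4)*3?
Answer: -9468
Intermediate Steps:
c = -21 (c = -7*3 = -21)
o(Z) = -81 (o(Z) = -21*4 - 1*(-3) = -84 + 3 = -81)
N(K) = 11 + K
N(-2) + o(-4)*117 = (11 - 2) - 81*117 = 9 - 9477 = -9468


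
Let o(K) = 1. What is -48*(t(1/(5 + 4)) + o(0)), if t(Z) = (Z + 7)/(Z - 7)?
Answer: 48/31 ≈ 1.5484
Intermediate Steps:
t(Z) = (7 + Z)/(-7 + Z)
-48*(t(1/(5 + 4)) + o(0)) = -48*((7 + 1/(5 + 4))/(-7 + 1/(5 + 4)) + 1) = -48*((7 + 1/9)/(-7 + 1/9) + 1) = -48*((64/9)/(-62/9) + 1) = -48*(-9/62*64/9 + 1) = -48*(-32/31 + 1) = -48*(-1/31) = 48/31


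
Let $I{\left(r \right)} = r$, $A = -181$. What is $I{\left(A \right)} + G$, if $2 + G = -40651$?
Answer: $-40834$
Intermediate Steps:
$G = -40653$ ($G = -2 - 40651 = -40653$)
$I{\left(A \right)} + G = -181 - 40653 = -40834$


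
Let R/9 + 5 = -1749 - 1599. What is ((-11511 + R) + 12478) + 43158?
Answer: 13948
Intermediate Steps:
R = -30177 (R = -45 + 9*(-1749 - 1599) = -45 + 9*(-3348) = -45 - 30132 = -30177)
((-11511 + R) + 12478) + 43158 = ((-11511 - 30177) + 12478) + 43158 = (-41688 + 12478) + 43158 = -29210 + 43158 = 13948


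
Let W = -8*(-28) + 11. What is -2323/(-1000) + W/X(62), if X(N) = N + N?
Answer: 130763/31000 ≈ 4.2182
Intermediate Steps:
X(N) = 2*N
W = 235 (W = 224 + 11 = 235)
-2323/(-1000) + W/X(62) = -2323/(-1000) + 235/((2*62)) = -2323*(-1/1000) + 235/124 = 2323/1000 + 235*(1/124) = 2323/1000 + 235/124 = 130763/31000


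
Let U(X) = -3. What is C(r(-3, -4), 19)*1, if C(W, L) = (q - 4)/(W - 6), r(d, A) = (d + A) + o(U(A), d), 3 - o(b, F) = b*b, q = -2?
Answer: 6/19 ≈ 0.31579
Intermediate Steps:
o(b, F) = 3 - b² (o(b, F) = 3 - b*b = 3 - b²)
r(d, A) = -6 + A + d (r(d, A) = (d + A) + (3 - 1*(-3)²) = (A + d) + (3 - 1*9) = (A + d) + (3 - 9) = (A + d) - 6 = -6 + A + d)
C(W, L) = -6/(-6 + W) (C(W, L) = (-2 - 4)/(W - 6) = -6/(-6 + W))
C(r(-3, -4), 19)*1 = -6/(-6 + (-6 - 4 - 3))*1 = -6/(-6 - 13)*1 = -6/(-19)*1 = -6*(-1/19)*1 = (6/19)*1 = 6/19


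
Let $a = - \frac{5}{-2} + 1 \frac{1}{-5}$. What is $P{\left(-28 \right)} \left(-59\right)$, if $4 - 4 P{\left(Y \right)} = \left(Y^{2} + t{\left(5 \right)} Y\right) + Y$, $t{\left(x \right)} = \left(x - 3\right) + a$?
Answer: $\frac{93161}{10} \approx 9316.1$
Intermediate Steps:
$a = \frac{23}{10}$ ($a = \left(-5\right) \left(- \frac{1}{2}\right) + 1 \left(- \frac{1}{5}\right) = \frac{5}{2} - \frac{1}{5} = \frac{23}{10} \approx 2.3$)
$t{\left(x \right)} = - \frac{7}{10} + x$ ($t{\left(x \right)} = \left(x - 3\right) + \frac{23}{10} = \left(-3 + x\right) + \frac{23}{10} = - \frac{7}{10} + x$)
$P{\left(Y \right)} = 1 - \frac{53 Y}{40} - \frac{Y^{2}}{4}$ ($P{\left(Y \right)} = 1 - \frac{\left(Y^{2} + \left(- \frac{7}{10} + 5\right) Y\right) + Y}{4} = 1 - \frac{\left(Y^{2} + \frac{43 Y}{10}\right) + Y}{4} = 1 - \frac{Y^{2} + \frac{53 Y}{10}}{4} = 1 - \left(\frac{Y^{2}}{4} + \frac{53 Y}{40}\right) = 1 - \frac{53 Y}{40} - \frac{Y^{2}}{4}$)
$P{\left(-28 \right)} \left(-59\right) = \left(1 - - \frac{371}{10} - \frac{\left(-28\right)^{2}}{4}\right) \left(-59\right) = \left(1 + \frac{371}{10} - 196\right) \left(-59\right) = \left(- \frac{1579}{10}\right) \left(-59\right) = \frac{93161}{10}$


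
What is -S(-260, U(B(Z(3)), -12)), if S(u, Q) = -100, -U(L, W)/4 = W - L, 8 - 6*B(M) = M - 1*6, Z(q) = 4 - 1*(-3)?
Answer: 100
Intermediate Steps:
Z(q) = 7 (Z(q) = 4 + 3 = 7)
B(M) = 7/3 - M/6 (B(M) = 4/3 - (M - 1*6)/6 = 4/3 - (M - 6)/6 = 4/3 - (-6 + M)/6 = 4/3 + (1 - M/6) = 7/3 - M/6)
U(L, W) = -4*W + 4*L (U(L, W) = -4*(W - L) = -4*W + 4*L)
-S(-260, U(B(Z(3)), -12)) = -1*(-100) = 100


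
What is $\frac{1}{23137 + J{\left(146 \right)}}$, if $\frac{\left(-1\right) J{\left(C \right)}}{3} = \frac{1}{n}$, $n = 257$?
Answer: $\frac{257}{5946206} \approx 4.3221 \cdot 10^{-5}$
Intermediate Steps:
$J{\left(C \right)} = - \frac{3}{257}$
$\frac{1}{23137 + J{\left(146 \right)}} = \frac{1}{23137 - \frac{3}{257}} = \frac{1}{\frac{5946206}{257}} = \frac{257}{5946206}$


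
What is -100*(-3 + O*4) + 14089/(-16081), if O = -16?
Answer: 107728611/16081 ≈ 6699.1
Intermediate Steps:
-100*(-3 + O*4) + 14089/(-16081) = -100*(-3 - 16*4) + 14089/(-16081) = -100*(-3 - 64) + 14089*(-1/16081) = -100*(-67) - 14089/16081 = 6700 - 14089/16081 = 107728611/16081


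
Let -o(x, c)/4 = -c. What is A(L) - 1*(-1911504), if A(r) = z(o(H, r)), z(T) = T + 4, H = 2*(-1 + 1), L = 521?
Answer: 1913592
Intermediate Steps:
H = 0 (H = 2*0 = 0)
o(x, c) = 4*c (o(x, c) = -(-4)*c = 4*c)
z(T) = 4 + T
A(r) = 4 + 4*r
A(L) - 1*(-1911504) = (4 + 4*521) - 1*(-1911504) = (4 + 2084) + 1911504 = 2088 + 1911504 = 1913592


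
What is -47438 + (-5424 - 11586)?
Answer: -64448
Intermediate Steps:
-47438 + (-5424 - 11586) = -47438 - 17010 = -64448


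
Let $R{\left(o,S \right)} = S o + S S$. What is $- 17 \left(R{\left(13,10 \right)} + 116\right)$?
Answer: $-5882$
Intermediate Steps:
$R{\left(o,S \right)} = S^{2} + S o$ ($R{\left(o,S \right)} = S o + S^{2} = S^{2} + S o$)
$- 17 \left(R{\left(13,10 \right)} + 116\right) = - 17 \left(10 \left(10 + 13\right) + 116\right) = - 17 \left(10 \cdot 23 + 116\right) = - 17 \left(230 + 116\right) = \left(-17\right) 346 = -5882$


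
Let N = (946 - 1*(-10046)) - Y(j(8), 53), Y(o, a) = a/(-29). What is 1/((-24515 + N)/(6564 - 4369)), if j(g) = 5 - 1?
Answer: -63655/392114 ≈ -0.16234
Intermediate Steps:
j(g) = 4
Y(o, a) = -a/29 (Y(o, a) = a*(-1/29) = -a/29)
N = 318821/29 (N = (946 - 1*(-10046)) - (-1)*53/29 = (946 + 10046) - 1*(-53/29) = 10992 + 53/29 = 318821/29 ≈ 10994.)
1/((-24515 + N)/(6564 - 4369)) = 1/((-24515 + 318821/29)/(6564 - 4369)) = 1/(-392114/29/2195) = 1/(-392114/29*1/2195) = 1/(-392114/63655) = -63655/392114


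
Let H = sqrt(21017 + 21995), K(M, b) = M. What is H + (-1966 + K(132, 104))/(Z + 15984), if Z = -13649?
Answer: -1834/2335 + 2*sqrt(10753) ≈ 206.61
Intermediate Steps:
H = 2*sqrt(10753) (H = sqrt(43012) = 2*sqrt(10753) ≈ 207.39)
H + (-1966 + K(132, 104))/(Z + 15984) = 2*sqrt(10753) + (-1966 + 132)/(-13649 + 15984) = 2*sqrt(10753) - 1834/2335 = -1834/2335 + 2*sqrt(10753)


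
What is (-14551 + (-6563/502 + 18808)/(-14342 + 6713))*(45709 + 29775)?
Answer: -2103597310140562/1914879 ≈ -1.0986e+9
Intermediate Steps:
(-14551 + (-6563/502 + 18808)/(-14342 + 6713))*(45709 + 29775) = (-14551 + (-6563*1/502 + 18808)/(-7629))*75484 = (-14551 + (-6563/502 + 18808)*(-1/7629))*75484 = (-14551 + (9435053/502)*(-1/7629))*75484 = (-14551 - 9435053/3829758)*75484 = -55736243711/3829758*75484 = -2103597310140562/1914879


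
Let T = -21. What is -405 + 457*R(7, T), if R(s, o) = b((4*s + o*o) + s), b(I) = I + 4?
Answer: 218955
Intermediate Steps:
b(I) = 4 + I
R(s, o) = 4 + o² + 5*s (R(s, o) = 4 + ((4*s + o*o) + s) = 4 + ((4*s + o²) + s) = 4 + ((o² + 4*s) + s) = 4 + (o² + 5*s) = 4 + o² + 5*s)
-405 + 457*R(7, T) = -405 + 457*(4 + (-21)² + 5*7) = -405 + 457*(4 + 441 + 35) = -405 + 457*480 = -405 + 219360 = 218955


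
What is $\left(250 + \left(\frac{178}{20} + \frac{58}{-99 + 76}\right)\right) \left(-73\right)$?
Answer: $- \frac{4304591}{230} \approx -18716.0$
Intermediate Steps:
$\left(250 + \left(\frac{178}{20} + \frac{58}{-99 + 76}\right)\right) \left(-73\right) = \left(250 + \left(178 \cdot \frac{1}{20} + \frac{58}{-23}\right)\right) \left(-73\right) = \left(250 + \left(\frac{89}{10} + 58 \left(- \frac{1}{23}\right)\right)\right) \left(-73\right) = \left(250 + \left(\frac{89}{10} - \frac{58}{23}\right)\right) \left(-73\right) = \left(250 + \frac{1467}{230}\right) \left(-73\right) = \frac{58967}{230} \left(-73\right) = - \frac{4304591}{230}$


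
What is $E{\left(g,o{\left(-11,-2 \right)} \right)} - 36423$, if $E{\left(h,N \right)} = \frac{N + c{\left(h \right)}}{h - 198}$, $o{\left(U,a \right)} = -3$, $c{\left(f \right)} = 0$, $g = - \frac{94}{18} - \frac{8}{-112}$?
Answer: $- \frac{932319153}{25597} \approx -36423.0$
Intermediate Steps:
$g = - \frac{649}{126}$ ($g = \left(-94\right) \frac{1}{18} - - \frac{1}{14} = - \frac{47}{9} + \frac{1}{14} = - \frac{649}{126} \approx -5.1508$)
$E{\left(h,N \right)} = \frac{N}{-198 + h}$ ($E{\left(h,N \right)} = \frac{N + 0}{h - 198} = \frac{N}{-198 + h}$)
$E{\left(g,o{\left(-11,-2 \right)} \right)} - 36423 = - \frac{3}{-198 - \frac{649}{126}} - 36423 = - \frac{3}{- \frac{25597}{126}} - 36423 = \left(-3\right) \left(- \frac{126}{25597}\right) - 36423 = \frac{378}{25597} - 36423 = - \frac{932319153}{25597}$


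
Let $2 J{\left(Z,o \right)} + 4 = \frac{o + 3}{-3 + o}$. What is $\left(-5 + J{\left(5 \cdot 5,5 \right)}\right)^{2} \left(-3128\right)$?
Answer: $-78200$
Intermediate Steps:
$J{\left(Z,o \right)} = -2 + \frac{3 + o}{2 \left(-3 + o\right)}$ ($J{\left(Z,o \right)} = -2 + \frac{\left(o + 3\right) \frac{1}{-3 + o}}{2} = -2 + \frac{\left(3 + o\right) \frac{1}{-3 + o}}{2} = -2 + \frac{\frac{1}{-3 + o} \left(3 + o\right)}{2} = -2 + \frac{3 + o}{2 \left(-3 + o\right)}$)
$\left(-5 + J{\left(5 \cdot 5,5 \right)}\right)^{2} \left(-3128\right) = \left(-5 + \frac{3 \left(5 - 5\right)}{2 \left(-3 + 5\right)}\right)^{2} \left(-3128\right) = \left(-5 + \frac{3 \left(5 - 5\right)}{2 \cdot 2}\right)^{2} \left(-3128\right) = \left(-5 + \frac{3}{2} \cdot \frac{1}{2} \cdot 0\right)^{2} \left(-3128\right) = \left(-5 + 0\right)^{2} \left(-3128\right) = \left(-5\right)^{2} \left(-3128\right) = 25 \left(-3128\right) = -78200$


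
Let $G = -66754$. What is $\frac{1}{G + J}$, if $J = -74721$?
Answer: $- \frac{1}{141475} \approx -7.0684 \cdot 10^{-6}$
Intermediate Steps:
$\frac{1}{G + J} = \frac{1}{-66754 - 74721} = \frac{1}{-141475} = - \frac{1}{141475}$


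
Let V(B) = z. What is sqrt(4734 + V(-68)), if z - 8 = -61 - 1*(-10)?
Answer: sqrt(4691) ≈ 68.491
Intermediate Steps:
z = -43 (z = 8 + (-61 - 1*(-10)) = 8 + (-61 + 10) = 8 - 51 = -43)
V(B) = -43
sqrt(4734 + V(-68)) = sqrt(4734 - 43) = sqrt(4691)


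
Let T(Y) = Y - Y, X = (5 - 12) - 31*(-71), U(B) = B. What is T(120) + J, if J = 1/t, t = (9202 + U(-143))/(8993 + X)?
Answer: 11187/9059 ≈ 1.2349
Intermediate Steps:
X = 2194 (X = -7 + 2201 = 2194)
T(Y) = 0
t = 9059/11187 (t = (9202 - 143)/(8993 + 2194) = 9059/11187 ≈ 0.80978)
J = 11187/9059 (J = 1/(9059/11187) = 11187/9059 ≈ 1.2349)
T(120) + J = 0 + 11187/9059 = 11187/9059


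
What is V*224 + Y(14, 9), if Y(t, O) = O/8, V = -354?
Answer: -634359/8 ≈ -79295.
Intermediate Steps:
Y(t, O) = O/8 (Y(t, O) = O*(⅛) = O/8)
V*224 + Y(14, 9) = -354*224 + (⅛)*9 = -79296 + 9/8 = -634359/8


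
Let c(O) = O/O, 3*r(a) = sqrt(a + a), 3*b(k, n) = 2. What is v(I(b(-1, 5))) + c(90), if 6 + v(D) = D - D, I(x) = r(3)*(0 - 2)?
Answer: -5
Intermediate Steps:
b(k, n) = 2/3 (b(k, n) = (1/3)*2 = 2/3)
r(a) = sqrt(2)*sqrt(a)/3 (r(a) = sqrt(a + a)/3 = sqrt(2*a)/3 = (sqrt(2)*sqrt(a))/3 = sqrt(2)*sqrt(a)/3)
c(O) = 1
I(x) = -2*sqrt(6)/3 (I(x) = (sqrt(2)*sqrt(3)/3)*(0 - 2) = (sqrt(6)/3)*(-2) = -2*sqrt(6)/3)
v(D) = -6 (v(D) = -6 + (D - D) = -6 + 0 = -6)
v(I(b(-1, 5))) + c(90) = -6 + 1 = -5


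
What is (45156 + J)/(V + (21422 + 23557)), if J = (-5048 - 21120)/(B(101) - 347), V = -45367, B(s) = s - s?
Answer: -3923825/33659 ≈ -116.58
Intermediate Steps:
B(s) = 0
J = 26168/347 (J = (-5048 - 21120)/(0 - 347) = -26168/(-347) = -26168*(-1/347) = 26168/347 ≈ 75.412)
(45156 + J)/(V + (21422 + 23557)) = (45156 + 26168/347)/(-45367 + (21422 + 23557)) = 15695300/(347*(-45367 + 44979)) = (15695300/347)/(-388) = (15695300/347)*(-1/388) = -3923825/33659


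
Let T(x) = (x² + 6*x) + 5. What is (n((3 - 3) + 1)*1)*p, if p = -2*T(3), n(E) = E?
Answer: -64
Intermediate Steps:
T(x) = 5 + x² + 6*x
p = -64 (p = -2*(5 + 3² + 6*3) = -2*(5 + 9 + 18) = -2*32 = -64)
(n((3 - 3) + 1)*1)*p = (((3 - 3) + 1)*1)*(-64) = ((0 + 1)*1)*(-64) = (1*1)*(-64) = 1*(-64) = -64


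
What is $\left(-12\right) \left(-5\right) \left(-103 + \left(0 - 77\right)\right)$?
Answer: $-10800$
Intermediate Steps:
$\left(-12\right) \left(-5\right) \left(-103 + \left(0 - 77\right)\right) = 60 \left(-103 - 77\right) = 60 \left(-180\right) = -10800$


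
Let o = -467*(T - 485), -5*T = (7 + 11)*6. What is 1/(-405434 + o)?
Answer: -5/844259 ≈ -5.9224e-6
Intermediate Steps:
T = -108/5 (T = -(7 + 11)*6/5 = -18*6/5 = -⅕*108 = -108/5 ≈ -21.600)
o = 1182911/5 (o = -467*(-108/5 - 485) = -467*(-2533/5) = 1182911/5 ≈ 2.3658e+5)
1/(-405434 + o) = 1/(-405434 + 1182911/5) = 1/(-844259/5) = -5/844259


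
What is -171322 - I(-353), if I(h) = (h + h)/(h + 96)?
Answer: -44030460/257 ≈ -1.7132e+5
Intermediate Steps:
I(h) = 2*h/(96 + h) (I(h) = (2*h)/(96 + h) = 2*h/(96 + h))
-171322 - I(-353) = -171322 - 2*(-353)/(96 - 353) = -171322 - 2*(-353)/(-257) = -171322 - 2*(-353)*(-1)/257 = -171322 - 1*706/257 = -171322 - 706/257 = -44030460/257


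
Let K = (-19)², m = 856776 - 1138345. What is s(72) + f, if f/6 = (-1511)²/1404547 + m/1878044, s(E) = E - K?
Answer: -369485279643583/1318900533034 ≈ -280.15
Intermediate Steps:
m = -281569
K = 361
s(E) = -361 + E (s(E) = E - 1*361 = E - 361 = -361 + E)
f = 11676974403243/1318900533034 (f = 6*((-1511)²/1404547 - 281569/1878044) = 6*(2283121*(1/1404547) - 281569*1/1878044) = 6*(2283121/1404547 - 281569/1878044) = 6*(3892324801081/2637801066068) = 11676974403243/1318900533034 ≈ 8.8536)
s(72) + f = (-361 + 72) + 11676974403243/1318900533034 = -289 + 11676974403243/1318900533034 = -369485279643583/1318900533034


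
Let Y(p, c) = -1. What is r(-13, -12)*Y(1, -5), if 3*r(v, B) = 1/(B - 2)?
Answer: 1/42 ≈ 0.023810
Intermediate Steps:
r(v, B) = 1/(3*(-2 + B)) (r(v, B) = 1/(3*(B - 2)) = 1/(3*(-2 + B)))
r(-13, -12)*Y(1, -5) = (1/(3*(-2 - 12)))*(-1) = ((⅓)/(-14))*(-1) = ((⅓)*(-1/14))*(-1) = -1/42*(-1) = 1/42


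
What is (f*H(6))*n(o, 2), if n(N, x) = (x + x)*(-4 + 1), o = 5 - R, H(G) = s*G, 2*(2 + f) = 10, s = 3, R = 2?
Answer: -648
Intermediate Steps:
f = 3 (f = -2 + (½)*10 = -2 + 5 = 3)
H(G) = 3*G
o = 3 (o = 5 - 1*2 = 5 - 2 = 3)
n(N, x) = -6*x (n(N, x) = (2*x)*(-3) = -6*x)
(f*H(6))*n(o, 2) = (3*(3*6))*(-6*2) = (3*18)*(-12) = 54*(-12) = -648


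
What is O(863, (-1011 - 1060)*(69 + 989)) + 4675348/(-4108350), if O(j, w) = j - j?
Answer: -2337674/2054175 ≈ -1.1380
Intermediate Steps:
O(j, w) = 0
O(863, (-1011 - 1060)*(69 + 989)) + 4675348/(-4108350) = 0 + 4675348/(-4108350) = 0 + 4675348*(-1/4108350) = 0 - 2337674/2054175 = -2337674/2054175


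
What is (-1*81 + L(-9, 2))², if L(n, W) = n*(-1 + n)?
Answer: 81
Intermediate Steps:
(-1*81 + L(-9, 2))² = (-1*81 - 9*(-1 - 9))² = (-81 - 9*(-10))² = (-81 + 90)² = 9² = 81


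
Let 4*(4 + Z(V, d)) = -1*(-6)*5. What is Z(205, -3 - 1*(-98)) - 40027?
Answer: -80047/2 ≈ -40024.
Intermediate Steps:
Z(V, d) = 7/2 (Z(V, d) = -4 + (-1*(-6)*5)/4 = -4 + (6*5)/4 = -4 + (¼)*30 = -4 + 15/2 = 7/2)
Z(205, -3 - 1*(-98)) - 40027 = 7/2 - 40027 = -80047/2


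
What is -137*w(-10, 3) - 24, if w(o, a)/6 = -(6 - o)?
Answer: 13128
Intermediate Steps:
w(o, a) = -36 + 6*o (w(o, a) = 6*(-(6 - o)) = 6*(-6 + o) = -36 + 6*o)
-137*w(-10, 3) - 24 = -137*(-36 + 6*(-10)) - 24 = -137*(-36 - 60) - 24 = -137*(-96) - 24 = 13152 - 24 = 13128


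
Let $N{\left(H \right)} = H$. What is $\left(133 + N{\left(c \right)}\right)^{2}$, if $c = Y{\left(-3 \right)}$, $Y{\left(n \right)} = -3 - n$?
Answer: $17689$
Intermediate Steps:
$c = 0$ ($c = -3 - -3 = -3 + 3 = 0$)
$\left(133 + N{\left(c \right)}\right)^{2} = \left(133 + 0\right)^{2} = 133^{2} = 17689$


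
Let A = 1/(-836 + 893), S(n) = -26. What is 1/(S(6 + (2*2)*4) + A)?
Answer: -57/1481 ≈ -0.038487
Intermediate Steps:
A = 1/57 ≈ 0.017544
1/(S(6 + (2*2)*4) + A) = 1/(-26 + 1/57) = 1/(-1481/57) = -57/1481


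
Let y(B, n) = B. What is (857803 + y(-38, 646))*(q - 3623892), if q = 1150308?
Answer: -2121753779760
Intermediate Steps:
(857803 + y(-38, 646))*(q - 3623892) = (857803 - 38)*(1150308 - 3623892) = 857765*(-2473584) = -2121753779760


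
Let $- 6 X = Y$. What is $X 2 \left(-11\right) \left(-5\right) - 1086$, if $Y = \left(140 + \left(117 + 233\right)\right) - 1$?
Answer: $-10051$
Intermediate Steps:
$Y = 489$ ($Y = \left(140 + 350\right) + \left(174 - 175\right) = 490 - 1 = 489$)
$X = - \frac{163}{2}$ ($X = \left(- \frac{1}{6}\right) 489 = - \frac{163}{2} \approx -81.5$)
$X 2 \left(-11\right) \left(-5\right) - 1086 = - \frac{163 \cdot 2 \left(-11\right) \left(-5\right)}{2} - 1086 = - \frac{163 \left(\left(-22\right) \left(-5\right)\right)}{2} - 1086 = \left(- \frac{163}{2}\right) 110 - 1086 = -8965 - 1086 = -10051$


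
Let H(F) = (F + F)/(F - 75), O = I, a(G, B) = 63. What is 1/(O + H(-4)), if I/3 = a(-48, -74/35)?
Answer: 79/14939 ≈ 0.0052882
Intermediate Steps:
I = 189 (I = 3*63 = 189)
O = 189
H(F) = 2*F/(-75 + F) (H(F) = (2*F)/(-75 + F) = 2*F/(-75 + F))
1/(O + H(-4)) = 1/(189 + 2*(-4)/(-75 - 4)) = 1/(189 + 2*(-4)/(-79)) = 1/(189 + 2*(-4)*(-1/79)) = 1/(189 + 8/79) = 1/(14939/79) = 79/14939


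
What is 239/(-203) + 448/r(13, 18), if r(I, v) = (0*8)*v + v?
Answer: 43321/1827 ≈ 23.712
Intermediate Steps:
r(I, v) = v (r(I, v) = 0*v + v = 0 + v = v)
239/(-203) + 448/r(13, 18) = 239/(-203) + 448/18 = 239*(-1/203) + 448*(1/18) = -239/203 + 224/9 = 43321/1827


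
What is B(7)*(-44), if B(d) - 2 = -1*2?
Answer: 0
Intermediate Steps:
B(d) = 0 (B(d) = 2 - 1*2 = 2 - 2 = 0)
B(7)*(-44) = 0*(-44) = 0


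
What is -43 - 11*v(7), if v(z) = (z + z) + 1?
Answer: -208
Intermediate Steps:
v(z) = 1 + 2*z (v(z) = 2*z + 1 = 1 + 2*z)
-43 - 11*v(7) = -43 - 11*(1 + 2*7) = -43 - 11*(1 + 14) = -43 - 11*15 = -43 - 165 = -208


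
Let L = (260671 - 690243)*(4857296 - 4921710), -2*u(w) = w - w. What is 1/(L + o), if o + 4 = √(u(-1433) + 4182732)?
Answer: 6917612701/191413461924145015921 - 3*√116187/382826923848290031842 ≈ 3.6140e-11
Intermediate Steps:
u(w) = 0 (u(w) = -(w - w)/2 = -½*0 = 0)
o = -4 + 6*√116187 (o = -4 + √(0 + 4182732) = -4 + √4182732 = -4 + 6*√116187 ≈ 2041.2)
L = 27670450808 (L = -429572*(-64414) = 27670450808)
1/(L + o) = 1/(27670450808 + (-4 + 6*√116187)) = 1/(27670450804 + 6*√116187)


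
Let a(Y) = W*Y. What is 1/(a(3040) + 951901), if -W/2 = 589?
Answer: -1/2629219 ≈ -3.8034e-7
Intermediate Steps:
W = -1178 (W = -2*589 = -1178)
a(Y) = -1178*Y
1/(a(3040) + 951901) = 1/(-1178*3040 + 951901) = 1/(-3581120 + 951901) = 1/(-2629219) = -1/2629219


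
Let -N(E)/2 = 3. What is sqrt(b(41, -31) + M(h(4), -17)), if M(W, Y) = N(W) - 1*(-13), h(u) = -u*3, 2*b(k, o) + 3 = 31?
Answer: sqrt(21) ≈ 4.5826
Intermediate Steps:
N(E) = -6 (N(E) = -2*3 = -6)
b(k, o) = 14 (b(k, o) = -3/2 + (1/2)*31 = -3/2 + 31/2 = 14)
h(u) = -3*u
M(W, Y) = 7 (M(W, Y) = -6 - 1*(-13) = -6 + 13 = 7)
sqrt(b(41, -31) + M(h(4), -17)) = sqrt(14 + 7) = sqrt(21)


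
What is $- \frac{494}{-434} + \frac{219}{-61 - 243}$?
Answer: $\frac{27565}{65968} \approx 0.41785$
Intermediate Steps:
$- \frac{494}{-434} + \frac{219}{-61 - 243} = \left(-494\right) \left(- \frac{1}{434}\right) + \frac{219}{-61 - 243} = \frac{247}{217} + \frac{219}{-304} = \frac{247}{217} + 219 \left(- \frac{1}{304}\right) = \frac{247}{217} - \frac{219}{304} = \frac{27565}{65968}$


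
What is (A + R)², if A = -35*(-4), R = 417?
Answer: 310249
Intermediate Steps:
A = 140
(A + R)² = (140 + 417)² = 557² = 310249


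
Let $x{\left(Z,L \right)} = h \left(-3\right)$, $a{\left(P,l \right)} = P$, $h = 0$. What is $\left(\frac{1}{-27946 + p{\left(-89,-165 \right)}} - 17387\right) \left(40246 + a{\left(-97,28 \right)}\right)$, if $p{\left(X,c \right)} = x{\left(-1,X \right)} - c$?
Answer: $- \frac{19393101128952}{27781} \approx -6.9807 \cdot 10^{8}$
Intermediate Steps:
$x{\left(Z,L \right)} = 0$ ($x{\left(Z,L \right)} = 0 \left(-3\right) = 0$)
$p{\left(X,c \right)} = - c$ ($p{\left(X,c \right)} = 0 - c = - c$)
$\left(\frac{1}{-27946 + p{\left(-89,-165 \right)}} - 17387\right) \left(40246 + a{\left(-97,28 \right)}\right) = \left(\frac{1}{-27946 - -165} - 17387\right) \left(40246 - 97\right) = \left(\frac{1}{-27946 + 165} - 17387\right) 40149 = \left(\frac{1}{-27781} - 17387\right) 40149 = \left(- \frac{1}{27781} - 17387\right) 40149 = \left(- \frac{483028248}{27781}\right) 40149 = - \frac{19393101128952}{27781}$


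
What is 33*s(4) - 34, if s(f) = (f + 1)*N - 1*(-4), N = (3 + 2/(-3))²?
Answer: 2989/3 ≈ 996.33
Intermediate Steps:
N = 49/9 (N = (3 + 2*(-⅓))² = (3 - ⅔)² = (7/3)² = 49/9 ≈ 5.4444)
s(f) = 85/9 + 49*f/9 (s(f) = (f + 1)*(49/9) - 1*(-4) = (1 + f)*(49/9) + 4 = (49/9 + 49*f/9) + 4 = 85/9 + 49*f/9)
33*s(4) - 34 = 33*(85/9 + (49/9)*4) - 34 = 33*(85/9 + 196/9) - 34 = 33*(281/9) - 34 = 3091/3 - 34 = 2989/3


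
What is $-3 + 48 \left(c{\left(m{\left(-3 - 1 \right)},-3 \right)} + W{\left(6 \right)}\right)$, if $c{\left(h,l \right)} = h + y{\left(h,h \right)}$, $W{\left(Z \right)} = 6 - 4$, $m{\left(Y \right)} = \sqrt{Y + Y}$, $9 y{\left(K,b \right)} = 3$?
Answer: $109 + 96 i \sqrt{2} \approx 109.0 + 135.76 i$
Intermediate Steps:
$y{\left(K,b \right)} = \frac{1}{3}$ ($y{\left(K,b \right)} = \frac{1}{9} \cdot 3 = \frac{1}{3}$)
$m{\left(Y \right)} = \sqrt{2} \sqrt{Y}$ ($m{\left(Y \right)} = \sqrt{2 Y} = \sqrt{2} \sqrt{Y}$)
$W{\left(Z \right)} = 2$ ($W{\left(Z \right)} = 6 - 4 = 2$)
$c{\left(h,l \right)} = \frac{1}{3} + h$ ($c{\left(h,l \right)} = h + \frac{1}{3} = \frac{1}{3} + h$)
$-3 + 48 \left(c{\left(m{\left(-3 - 1 \right)},-3 \right)} + W{\left(6 \right)}\right) = -3 + 48 \left(\left(\frac{1}{3} + \sqrt{2} \sqrt{-3 - 1}\right) + 2\right) = -3 + 48 \left(\left(\frac{1}{3} + \sqrt{2} \sqrt{-4}\right) + 2\right) = -3 + 48 \left(\left(\frac{1}{3} + \sqrt{2} \cdot 2 i\right) + 2\right) = -3 + 48 \left(\left(\frac{1}{3} + 2 i \sqrt{2}\right) + 2\right) = -3 + 48 \left(\frac{7}{3} + 2 i \sqrt{2}\right) = -3 + \left(112 + 96 i \sqrt{2}\right) = 109 + 96 i \sqrt{2}$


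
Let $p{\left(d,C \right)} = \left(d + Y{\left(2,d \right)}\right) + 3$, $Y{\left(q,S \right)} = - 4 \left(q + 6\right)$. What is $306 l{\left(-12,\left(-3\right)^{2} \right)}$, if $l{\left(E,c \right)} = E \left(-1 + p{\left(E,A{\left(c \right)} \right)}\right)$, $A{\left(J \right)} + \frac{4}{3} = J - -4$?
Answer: $154224$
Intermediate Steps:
$A{\left(J \right)} = \frac{8}{3} + J$ ($A{\left(J \right)} = - \frac{4}{3} + \left(J - -4\right) = - \frac{4}{3} + \left(J + 4\right) = - \frac{4}{3} + \left(4 + J\right) = \frac{8}{3} + J$)
$Y{\left(q,S \right)} = -24 - 4 q$ ($Y{\left(q,S \right)} = - 4 \left(6 + q\right) = -24 - 4 q$)
$p{\left(d,C \right)} = -29 + d$ ($p{\left(d,C \right)} = \left(d - 32\right) + 3 = \left(-32 + d\right) + 3 = -29 + d$)
$l{\left(E,c \right)} = E \left(-30 + E\right)$ ($l{\left(E,c \right)} = E \left(-1 + \left(-29 + E\right)\right) = E \left(-30 + E\right)$)
$306 l{\left(-12,\left(-3\right)^{2} \right)} = 306 \left(- 12 \left(-30 - 12\right)\right) = 306 \left(\left(-12\right) \left(-42\right)\right) = 306 \cdot 504 = 154224$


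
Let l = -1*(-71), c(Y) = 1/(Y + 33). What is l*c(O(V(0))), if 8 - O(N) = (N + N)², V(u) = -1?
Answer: 71/37 ≈ 1.9189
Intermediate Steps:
O(N) = 8 - 4*N² (O(N) = 8 - (N + N)² = 8 - (2*N)² = 8 - 4*N²)
c(Y) = 1/(33 + Y)
l = 71
l*c(O(V(0))) = 71/(33 + (8 - 4*(-1)²)) = 71/(33 + (8 - 4*1)) = 71/(33 + (8 - 4)) = 71/(33 + 4) = 71/37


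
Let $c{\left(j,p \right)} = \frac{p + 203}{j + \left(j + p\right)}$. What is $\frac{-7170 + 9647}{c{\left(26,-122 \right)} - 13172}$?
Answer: $- \frac{173390}{922121} \approx -0.18803$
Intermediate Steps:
$c{\left(j,p \right)} = \frac{203 + p}{p + 2 j}$
$\frac{-7170 + 9647}{c{\left(26,-122 \right)} - 13172} = \frac{-7170 + 9647}{\frac{203 - 122}{-122 + 2 \cdot 26} - 13172} = \frac{2477}{\frac{1}{-122 + 52} \cdot 81 - 13172} = \frac{2477}{\frac{1}{-70} \cdot 81 - 13172} = \frac{2477}{\left(- \frac{1}{70}\right) 81 - 13172} = \frac{2477}{- \frac{81}{70} - 13172} = \frac{2477}{- \frac{922121}{70}} = 2477 \left(- \frac{70}{922121}\right) = - \frac{173390}{922121}$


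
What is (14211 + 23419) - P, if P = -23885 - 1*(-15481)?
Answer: 46034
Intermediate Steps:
P = -8404 (P = -23885 + 15481 = -8404)
(14211 + 23419) - P = (14211 + 23419) - 1*(-8404) = 37630 + 8404 = 46034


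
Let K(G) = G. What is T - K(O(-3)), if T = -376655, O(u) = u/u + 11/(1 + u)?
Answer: -753301/2 ≈ -3.7665e+5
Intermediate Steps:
O(u) = 1 + 11/(1 + u)
T - K(O(-3)) = -376655 - (12 - 3)/(1 - 3) = -376655 - 9/(-2) = -376655 - (-1)*9/2 = -376655 - 1*(-9/2) = -376655 + 9/2 = -753301/2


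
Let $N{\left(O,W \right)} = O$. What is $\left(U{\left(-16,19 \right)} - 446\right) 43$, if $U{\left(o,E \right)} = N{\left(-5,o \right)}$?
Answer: $-19393$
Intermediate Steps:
$U{\left(o,E \right)} = -5$
$\left(U{\left(-16,19 \right)} - 446\right) 43 = \left(-5 - 446\right) 43 = \left(-451\right) 43 = -19393$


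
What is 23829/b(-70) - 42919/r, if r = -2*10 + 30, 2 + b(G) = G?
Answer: -554743/120 ≈ -4622.9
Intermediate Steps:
b(G) = -2 + G
r = 10 (r = -20 + 30 = 10)
23829/b(-70) - 42919/r = 23829/(-2 - 70) - 42919/10 = 23829/(-72) - 42919*⅒ = 23829*(-1/72) - 42919/10 = -7943/24 - 42919/10 = -554743/120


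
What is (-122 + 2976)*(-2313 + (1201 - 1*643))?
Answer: -5008770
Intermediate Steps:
(-122 + 2976)*(-2313 + (1201 - 1*643)) = 2854*(-2313 + (1201 - 643)) = 2854*(-2313 + 558) = 2854*(-1755) = -5008770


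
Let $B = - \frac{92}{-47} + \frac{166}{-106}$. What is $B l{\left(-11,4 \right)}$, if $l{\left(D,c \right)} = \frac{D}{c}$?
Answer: $- \frac{10725}{9964} \approx -1.0764$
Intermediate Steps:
$B = \frac{975}{2491}$ ($B = \left(-92\right) \left(- \frac{1}{47}\right) + 166 \left(- \frac{1}{106}\right) = \frac{92}{47} - \frac{83}{53} = \frac{975}{2491} \approx 0.39141$)
$B l{\left(-11,4 \right)} = \frac{975 \left(- \frac{11}{4}\right)}{2491} = \frac{975 \left(\left(-11\right) \frac{1}{4}\right)}{2491} = \frac{975}{2491} \left(- \frac{11}{4}\right) = - \frac{10725}{9964}$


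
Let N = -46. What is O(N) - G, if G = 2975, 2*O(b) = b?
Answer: -2998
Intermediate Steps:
O(b) = b/2
O(N) - G = (½)*(-46) - 1*2975 = -23 - 2975 = -2998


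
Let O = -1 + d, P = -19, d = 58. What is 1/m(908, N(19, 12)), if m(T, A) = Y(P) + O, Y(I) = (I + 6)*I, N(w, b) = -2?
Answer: 1/304 ≈ 0.0032895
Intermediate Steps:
Y(I) = I*(6 + I) (Y(I) = (6 + I)*I = I*(6 + I))
O = 57 (O = -1 + 58 = 57)
m(T, A) = 304 (m(T, A) = -19*(6 - 19) + 57 = -19*(-13) + 57 = 247 + 57 = 304)
1/m(908, N(19, 12)) = 1/304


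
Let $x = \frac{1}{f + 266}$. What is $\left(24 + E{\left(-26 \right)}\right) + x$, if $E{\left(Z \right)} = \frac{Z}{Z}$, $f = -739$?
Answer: $\frac{11824}{473} \approx 24.998$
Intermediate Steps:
$E{\left(Z \right)} = 1$
$x = - \frac{1}{473}$ ($x = \frac{1}{-739 + 266} = \frac{1}{-473} = - \frac{1}{473} \approx -0.0021142$)
$\left(24 + E{\left(-26 \right)}\right) + x = \left(24 + 1\right) - \frac{1}{473} = 25 - \frac{1}{473} = \frac{11824}{473}$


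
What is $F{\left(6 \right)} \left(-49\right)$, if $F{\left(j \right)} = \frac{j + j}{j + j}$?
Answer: $-49$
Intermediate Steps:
$F{\left(j \right)} = 1$ ($F{\left(j \right)} = \frac{2 j}{2 j} = 2 j \frac{1}{2 j} = 1$)
$F{\left(6 \right)} \left(-49\right) = 1 \left(-49\right) = -49$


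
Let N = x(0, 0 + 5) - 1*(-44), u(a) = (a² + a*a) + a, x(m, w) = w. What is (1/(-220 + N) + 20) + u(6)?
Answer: 16757/171 ≈ 97.994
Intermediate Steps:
u(a) = a + 2*a² (u(a) = (a² + a²) + a = 2*a² + a = a + 2*a²)
N = 49 (N = (0 + 5) - 1*(-44) = 5 + 44 = 49)
(1/(-220 + N) + 20) + u(6) = (1/(-220 + 49) + 20) + 6*(1 + 2*6) = (1/(-171) + 20) + 6*(1 + 12) = (-1/171 + 20) + 6*13 = 3419/171 + 78 = 16757/171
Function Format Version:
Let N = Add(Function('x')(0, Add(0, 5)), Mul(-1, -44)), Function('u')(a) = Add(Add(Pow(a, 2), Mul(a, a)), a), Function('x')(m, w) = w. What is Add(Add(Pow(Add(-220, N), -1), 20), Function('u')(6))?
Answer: Rational(16757, 171) ≈ 97.994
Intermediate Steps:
Function('u')(a) = Add(a, Mul(2, Pow(a, 2))) (Function('u')(a) = Add(Add(Pow(a, 2), Pow(a, 2)), a) = Add(Mul(2, Pow(a, 2)), a) = Add(a, Mul(2, Pow(a, 2))))
N = 49 (N = Add(Add(0, 5), Mul(-1, -44)) = Add(5, 44) = 49)
Add(Add(Pow(Add(-220, N), -1), 20), Function('u')(6)) = Add(Add(Pow(Add(-220, 49), -1), 20), Mul(6, Add(1, Mul(2, 6)))) = Add(Add(Pow(-171, -1), 20), Mul(6, Add(1, 12))) = Add(Add(Rational(-1, 171), 20), Mul(6, 13)) = Add(Rational(3419, 171), 78) = Rational(16757, 171)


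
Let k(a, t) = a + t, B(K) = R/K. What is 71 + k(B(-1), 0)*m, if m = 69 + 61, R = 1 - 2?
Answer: 201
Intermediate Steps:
R = -1
m = 130
B(K) = -1/K
71 + k(B(-1), 0)*m = 71 + (-1/(-1) + 0)*130 = 71 + (-1*(-1) + 0)*130 = 71 + (1 + 0)*130 = 71 + 1*130 = 71 + 130 = 201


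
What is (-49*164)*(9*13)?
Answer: -940212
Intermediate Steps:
(-49*164)*(9*13) = -8036*117 = -940212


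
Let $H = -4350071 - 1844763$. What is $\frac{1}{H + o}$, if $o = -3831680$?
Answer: $- \frac{1}{10026514} \approx -9.9736 \cdot 10^{-8}$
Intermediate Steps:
$H = -6194834$
$\frac{1}{H + o} = \frac{1}{-6194834 - 3831680} = \frac{1}{-10026514} = - \frac{1}{10026514}$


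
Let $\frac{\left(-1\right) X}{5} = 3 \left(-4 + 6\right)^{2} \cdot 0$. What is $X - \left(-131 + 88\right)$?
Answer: $43$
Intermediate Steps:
$X = 0$ ($X = - 5 \cdot 3 \left(-4 + 6\right)^{2} \cdot 0 = - 5 \cdot 3 \cdot 2^{2} \cdot 0 = - 5 \cdot 3 \cdot 4 \cdot 0 = - 5 \cdot 12 \cdot 0 = \left(-5\right) 0 = 0$)
$X - \left(-131 + 88\right) = 0 - \left(-131 + 88\right) = 0 - -43 = 0 + 43 = 43$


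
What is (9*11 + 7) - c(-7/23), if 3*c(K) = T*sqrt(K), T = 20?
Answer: 106 - 20*I*sqrt(161)/69 ≈ 106.0 - 3.6778*I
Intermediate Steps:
c(K) = 20*sqrt(K)/3 (c(K) = (20*sqrt(K))/3 = 20*sqrt(K)/3)
(9*11 + 7) - c(-7/23) = (9*11 + 7) - 20*sqrt(-7/23)/3 = (99 + 7) - 20*sqrt(-7*1/23)/3 = 106 - 20*sqrt(-7/23)/3 = 106 - 20*I*sqrt(161)/23/3 = 106 - 20*I*sqrt(161)/69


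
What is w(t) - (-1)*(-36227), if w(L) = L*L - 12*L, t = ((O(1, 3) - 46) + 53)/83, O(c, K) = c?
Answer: -249575707/6889 ≈ -36228.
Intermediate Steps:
t = 8/83 (t = ((1 - 46) + 53)/83 = (-45 + 53)*(1/83) = 8*(1/83) = 8/83 ≈ 0.096385)
w(L) = L² - 12*L
w(t) - (-1)*(-36227) = 8*(-12 + 8/83)/83 - (-1)*(-36227) = (8/83)*(-988/83) - 1*36227 = -7904/6889 - 36227 = -249575707/6889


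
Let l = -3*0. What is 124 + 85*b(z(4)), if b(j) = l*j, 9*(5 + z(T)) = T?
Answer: 124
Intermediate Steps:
z(T) = -5 + T/9
l = 0
b(j) = 0 (b(j) = 0*j = 0)
124 + 85*b(z(4)) = 124 + 85*0 = 124 + 0 = 124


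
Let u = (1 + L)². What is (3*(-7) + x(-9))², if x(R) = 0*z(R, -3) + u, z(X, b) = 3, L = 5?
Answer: 225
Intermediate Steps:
u = 36 (u = (1 + 5)² = 6² = 36)
x(R) = 36 (x(R) = 0*3 + 36 = 0 + 36 = 36)
(3*(-7) + x(-9))² = (3*(-7) + 36)² = (-21 + 36)² = 15² = 225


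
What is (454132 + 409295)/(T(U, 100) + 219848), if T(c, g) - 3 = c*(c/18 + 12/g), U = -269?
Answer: 388542150/100727449 ≈ 3.8574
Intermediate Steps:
T(c, g) = 3 + c*(12/g + c/18) (T(c, g) = 3 + c*(c/18 + 12/g) = 3 + c*(12/g + c/18))
(454132 + 409295)/(T(U, 100) + 219848) = (454132 + 409295)/((3 + (1/18)*(-269)**2 + 12*(-269)/100) + 219848) = 863427/((3 + (1/18)*72361 + 12*(-269)*(1/100)) + 219848) = 863427/((3 + 72361/18 - 807/25) + 219848) = 863427/(1795849/450 + 219848) = 863427/(100727449/450) = 863427*(450/100727449) = 388542150/100727449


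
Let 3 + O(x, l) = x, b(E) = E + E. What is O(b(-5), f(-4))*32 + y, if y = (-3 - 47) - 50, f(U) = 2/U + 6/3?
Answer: -516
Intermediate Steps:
b(E) = 2*E
f(U) = 2 + 2/U (f(U) = 2/U + 6*(⅓) = 2/U + 2 = 2 + 2/U)
O(x, l) = -3 + x
y = -100 (y = -50 - 50 = -100)
O(b(-5), f(-4))*32 + y = (-3 + 2*(-5))*32 - 100 = (-3 - 10)*32 - 100 = -13*32 - 100 = -416 - 100 = -516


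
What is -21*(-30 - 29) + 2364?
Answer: 3603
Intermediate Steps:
-21*(-30 - 29) + 2364 = -21*(-59) + 2364 = 1239 + 2364 = 3603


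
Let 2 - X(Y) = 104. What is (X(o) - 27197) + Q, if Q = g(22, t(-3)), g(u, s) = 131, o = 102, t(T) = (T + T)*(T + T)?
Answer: -27168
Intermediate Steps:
t(T) = 4*T² (t(T) = (2*T)*(2*T) = 4*T²)
X(Y) = -102 (X(Y) = 2 - 1*104 = 2 - 104 = -102)
Q = 131
(X(o) - 27197) + Q = (-102 - 27197) + 131 = -27299 + 131 = -27168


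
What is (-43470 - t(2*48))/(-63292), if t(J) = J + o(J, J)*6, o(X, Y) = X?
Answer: 22071/31646 ≈ 0.69743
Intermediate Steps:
t(J) = 7*J (t(J) = J + J*6 = J + 6*J = 7*J)
(-43470 - t(2*48))/(-63292) = (-43470 - 7*2*48)/(-63292) = (-43470 - 7*96)*(-1/63292) = (-43470 - 1*672)*(-1/63292) = (-43470 - 672)*(-1/63292) = -44142*(-1/63292) = 22071/31646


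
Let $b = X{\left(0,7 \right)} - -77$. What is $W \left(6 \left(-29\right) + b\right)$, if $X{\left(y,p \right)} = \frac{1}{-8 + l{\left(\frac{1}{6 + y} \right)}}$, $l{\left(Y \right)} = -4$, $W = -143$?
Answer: $\frac{166595}{12} \approx 13883.0$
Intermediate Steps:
$X{\left(y,p \right)} = - \frac{1}{12}$ ($X{\left(y,p \right)} = \frac{1}{-8 - 4} = \frac{1}{-12} = - \frac{1}{12}$)
$b = \frac{923}{12}$ ($b = - \frac{1}{12} - -77 = - \frac{1}{12} + 77 = \frac{923}{12} \approx 76.917$)
$W \left(6 \left(-29\right) + b\right) = - 143 \left(6 \left(-29\right) + \frac{923}{12}\right) = - 143 \left(-174 + \frac{923}{12}\right) = \left(-143\right) \left(- \frac{1165}{12}\right) = \frac{166595}{12}$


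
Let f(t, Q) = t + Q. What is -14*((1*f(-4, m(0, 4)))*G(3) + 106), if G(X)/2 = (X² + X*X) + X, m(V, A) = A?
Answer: -1484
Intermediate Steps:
G(X) = 2*X + 4*X² (G(X) = 2*((X² + X*X) + X) = 2*((X² + X²) + X) = 2*(2*X² + X) = 2*(X + 2*X²) = 2*X + 4*X²)
f(t, Q) = Q + t
-14*((1*f(-4, m(0, 4)))*G(3) + 106) = -14*((1*(4 - 4))*(2*3*(1 + 2*3)) + 106) = -14*((1*0)*(2*3*(1 + 6)) + 106) = -14*(0*(2*3*7) + 106) = -14*(0*42 + 106) = -14*(0 + 106) = -14*106 = -1484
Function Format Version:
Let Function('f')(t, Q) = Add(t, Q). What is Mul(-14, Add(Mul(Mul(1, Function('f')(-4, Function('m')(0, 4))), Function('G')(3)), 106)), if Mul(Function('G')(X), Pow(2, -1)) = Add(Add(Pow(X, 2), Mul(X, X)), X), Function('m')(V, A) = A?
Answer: -1484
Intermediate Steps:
Function('G')(X) = Add(Mul(2, X), Mul(4, Pow(X, 2))) (Function('G')(X) = Mul(2, Add(Add(Pow(X, 2), Mul(X, X)), X)) = Mul(2, Add(Add(Pow(X, 2), Pow(X, 2)), X)) = Mul(2, Add(Mul(2, Pow(X, 2)), X)) = Mul(2, Add(X, Mul(2, Pow(X, 2)))) = Add(Mul(2, X), Mul(4, Pow(X, 2))))
Function('f')(t, Q) = Add(Q, t)
Mul(-14, Add(Mul(Mul(1, Function('f')(-4, Function('m')(0, 4))), Function('G')(3)), 106)) = Mul(-14, Add(Mul(Mul(1, Add(4, -4)), Mul(2, 3, Add(1, Mul(2, 3)))), 106)) = Mul(-14, Add(Mul(Mul(1, 0), Mul(2, 3, Add(1, 6))), 106)) = Mul(-14, Add(Mul(0, Mul(2, 3, 7)), 106)) = Mul(-14, Add(Mul(0, 42), 106)) = Mul(-14, Add(0, 106)) = Mul(-14, 106) = -1484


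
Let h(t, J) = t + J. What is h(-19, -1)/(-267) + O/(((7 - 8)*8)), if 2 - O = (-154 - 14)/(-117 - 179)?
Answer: -8231/79032 ≈ -0.10415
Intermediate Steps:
O = 53/37 (O = 2 - (-154 - 14)/(-117 - 179) = 2 - (-168)/(-296) = 2 - (-168)*(-1)/296 = 2 - 1*21/37 = 2 - 21/37 = 53/37 ≈ 1.4324)
h(t, J) = J + t
h(-19, -1)/(-267) + O/(((7 - 8)*8)) = (-1 - 19)/(-267) + 53/(37*(((7 - 8)*8))) = -20*(-1/267) + 53/(37*((-1*8))) = 20/267 + (53/37)/(-8) = 20/267 + (53/37)*(-⅛) = 20/267 - 53/296 = -8231/79032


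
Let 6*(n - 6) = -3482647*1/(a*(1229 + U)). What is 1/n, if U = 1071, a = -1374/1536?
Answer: 395025/113814854 ≈ 0.0034708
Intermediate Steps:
a = -229/256 (a = -1374*1/1536 = -229/256 ≈ -0.89453)
n = 113814854/395025 (n = 6 + (-3482647*(-256/(229*(1229 + 1071))))/6 = 6 + (-3482647/((-229/256*2300)))/6 = 6 + (-3482647/(-131675/64))/6 = 6 + (-3482647*(-64/131675))/6 = 6 + (1/6)*(222889408/131675) = 6 + 111444704/395025 = 113814854/395025 ≈ 288.12)
1/n = 1/(113814854/395025) = 395025/113814854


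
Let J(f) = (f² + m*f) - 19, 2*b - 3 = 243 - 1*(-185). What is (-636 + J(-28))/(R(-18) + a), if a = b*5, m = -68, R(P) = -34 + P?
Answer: 4066/2051 ≈ 1.9824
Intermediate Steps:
b = 431/2 (b = 3/2 + (243 - 1*(-185))/2 = 3/2 + (243 + 185)/2 = 3/2 + (½)*428 = 3/2 + 214 = 431/2 ≈ 215.50)
a = 2155/2 (a = (431/2)*5 = 2155/2 ≈ 1077.5)
J(f) = -19 + f² - 68*f (J(f) = (f² - 68*f) - 19 = -19 + f² - 68*f)
(-636 + J(-28))/(R(-18) + a) = (-636 + (-19 + (-28)² - 68*(-28)))/((-34 - 18) + 2155/2) = (-636 + (-19 + 784 + 1904))/(-52 + 2155/2) = (-636 + 2669)/(2051/2) = 2033*(2/2051) = 4066/2051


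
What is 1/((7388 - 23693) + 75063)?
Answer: 1/58758 ≈ 1.7019e-5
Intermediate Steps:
1/((7388 - 23693) + 75063) = 1/(-16305 + 75063) = 1/58758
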